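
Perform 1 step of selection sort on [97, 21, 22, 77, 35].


Initial: [97, 21, 22, 77, 35]
Step 1: min=21 at 1
  Swap: [21, 97, 22, 77, 35]

After 1 step: [21, 97, 22, 77, 35]


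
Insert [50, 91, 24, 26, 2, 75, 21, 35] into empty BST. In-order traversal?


Insert 50: root
Insert 91: R from 50
Insert 24: L from 50
Insert 26: L from 50 -> R from 24
Insert 2: L from 50 -> L from 24
Insert 75: R from 50 -> L from 91
Insert 21: L from 50 -> L from 24 -> R from 2
Insert 35: L from 50 -> R from 24 -> R from 26

In-order: [2, 21, 24, 26, 35, 50, 75, 91]


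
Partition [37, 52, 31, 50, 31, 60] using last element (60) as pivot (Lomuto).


Pivot: 60
  37 <= 60: advance i (no swap)
  52 <= 60: advance i (no swap)
  31 <= 60: advance i (no swap)
  50 <= 60: advance i (no swap)
  31 <= 60: advance i (no swap)
Place pivot at 5: [37, 52, 31, 50, 31, 60]

Partitioned: [37, 52, 31, 50, 31, 60]


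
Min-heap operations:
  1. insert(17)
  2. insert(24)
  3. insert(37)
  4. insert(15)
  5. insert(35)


insert(17) -> [17]
insert(24) -> [17, 24]
insert(37) -> [17, 24, 37]
insert(15) -> [15, 17, 37, 24]
insert(35) -> [15, 17, 37, 24, 35]

Final heap: [15, 17, 37, 24, 35]


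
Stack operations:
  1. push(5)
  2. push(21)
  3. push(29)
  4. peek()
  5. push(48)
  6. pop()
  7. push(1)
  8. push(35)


push(5) -> [5]
push(21) -> [5, 21]
push(29) -> [5, 21, 29]
peek()->29
push(48) -> [5, 21, 29, 48]
pop()->48, [5, 21, 29]
push(1) -> [5, 21, 29, 1]
push(35) -> [5, 21, 29, 1, 35]

Final stack: [5, 21, 29, 1, 35]


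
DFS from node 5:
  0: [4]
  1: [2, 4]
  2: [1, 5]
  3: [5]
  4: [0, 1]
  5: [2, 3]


Visit 5, push [3, 2]
Visit 2, push [1]
Visit 1, push [4]
Visit 4, push [0]
Visit 0, push []
Visit 3, push []

DFS order: [5, 2, 1, 4, 0, 3]


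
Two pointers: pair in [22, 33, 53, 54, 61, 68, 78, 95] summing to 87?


lo=0(22)+hi=7(95)=117
lo=0(22)+hi=6(78)=100
lo=0(22)+hi=5(68)=90
lo=0(22)+hi=4(61)=83
lo=1(33)+hi=4(61)=94
lo=1(33)+hi=3(54)=87

Yes: 33+54=87


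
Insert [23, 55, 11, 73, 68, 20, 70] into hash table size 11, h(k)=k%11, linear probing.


Insert 23: h=1 -> slot 1
Insert 55: h=0 -> slot 0
Insert 11: h=0, 2 probes -> slot 2
Insert 73: h=7 -> slot 7
Insert 68: h=2, 1 probes -> slot 3
Insert 20: h=9 -> slot 9
Insert 70: h=4 -> slot 4

Table: [55, 23, 11, 68, 70, None, None, 73, None, 20, None]


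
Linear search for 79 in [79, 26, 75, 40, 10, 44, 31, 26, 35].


i=0: 79==79 found!

Found at 0, 1 comps


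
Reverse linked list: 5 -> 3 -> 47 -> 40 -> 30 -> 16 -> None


Step 1: curr=5, set curr.next=prev(None) | reversed so far: 5
Step 2: curr=3, set curr.next=prev(5) | reversed so far: 3 -> 5
Step 3: curr=47, set curr.next=prev(3) | reversed so far: 47 -> 3 -> 5
Step 4: curr=40, set curr.next=prev(47) | reversed so far: 40 -> 47 -> 3 -> 5
Step 5: curr=30, set curr.next=prev(40) | reversed so far: 30 -> 40 -> 47 -> 3 -> 5
Step 6: curr=16, set curr.next=prev(30) | reversed so far: 16 -> 30 -> 40 -> 47 -> 3 -> 5

16 -> 30 -> 40 -> 47 -> 3 -> 5 -> None


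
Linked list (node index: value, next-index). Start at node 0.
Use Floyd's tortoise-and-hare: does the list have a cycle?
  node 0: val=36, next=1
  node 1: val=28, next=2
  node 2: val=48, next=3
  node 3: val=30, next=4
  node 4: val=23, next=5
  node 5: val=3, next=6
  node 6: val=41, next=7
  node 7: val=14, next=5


Floyd's tortoise (slow, +1) and hare (fast, +2):
  init: slow=0, fast=0
  step 1: slow=1, fast=2
  step 2: slow=2, fast=4
  step 3: slow=3, fast=6
  step 4: slow=4, fast=5
  step 5: slow=5, fast=7
  step 6: slow=6, fast=6
  slow == fast at node 6: cycle detected

Cycle: yes


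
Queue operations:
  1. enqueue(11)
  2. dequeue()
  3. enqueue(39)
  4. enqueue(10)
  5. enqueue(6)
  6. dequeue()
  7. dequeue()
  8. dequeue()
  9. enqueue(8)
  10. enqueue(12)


enqueue(11) -> [11]
dequeue()->11, []
enqueue(39) -> [39]
enqueue(10) -> [39, 10]
enqueue(6) -> [39, 10, 6]
dequeue()->39, [10, 6]
dequeue()->10, [6]
dequeue()->6, []
enqueue(8) -> [8]
enqueue(12) -> [8, 12]

Final queue: [8, 12]


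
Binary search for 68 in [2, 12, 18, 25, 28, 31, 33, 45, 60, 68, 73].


Step 1: lo=0, hi=10, mid=5, val=31
Step 2: lo=6, hi=10, mid=8, val=60
Step 3: lo=9, hi=10, mid=9, val=68

Found at index 9


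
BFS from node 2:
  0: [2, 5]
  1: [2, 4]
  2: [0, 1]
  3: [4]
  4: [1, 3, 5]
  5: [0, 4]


Visit 2, enqueue [0, 1]
Visit 0, enqueue [5]
Visit 1, enqueue [4]
Visit 5, enqueue []
Visit 4, enqueue [3]
Visit 3, enqueue []

BFS order: [2, 0, 1, 5, 4, 3]


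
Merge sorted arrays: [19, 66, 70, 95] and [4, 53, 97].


Take 4 from B
Take 19 from A
Take 53 from B
Take 66 from A
Take 70 from A
Take 95 from A

Merged: [4, 19, 53, 66, 70, 95, 97]


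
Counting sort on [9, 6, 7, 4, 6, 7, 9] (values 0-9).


Input: [9, 6, 7, 4, 6, 7, 9]
Counts: [0, 0, 0, 0, 1, 0, 2, 2, 0, 2]

Sorted: [4, 6, 6, 7, 7, 9, 9]


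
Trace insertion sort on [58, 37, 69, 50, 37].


Initial: [58, 37, 69, 50, 37]
Insert 37: [37, 58, 69, 50, 37]
Insert 69: [37, 58, 69, 50, 37]
Insert 50: [37, 50, 58, 69, 37]
Insert 37: [37, 37, 50, 58, 69]

Sorted: [37, 37, 50, 58, 69]


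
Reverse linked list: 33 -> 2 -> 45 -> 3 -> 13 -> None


Step 1: curr=33, set curr.next=prev(None) | reversed so far: 33
Step 2: curr=2, set curr.next=prev(33) | reversed so far: 2 -> 33
Step 3: curr=45, set curr.next=prev(2) | reversed so far: 45 -> 2 -> 33
Step 4: curr=3, set curr.next=prev(45) | reversed so far: 3 -> 45 -> 2 -> 33
Step 5: curr=13, set curr.next=prev(3) | reversed so far: 13 -> 3 -> 45 -> 2 -> 33

13 -> 3 -> 45 -> 2 -> 33 -> None


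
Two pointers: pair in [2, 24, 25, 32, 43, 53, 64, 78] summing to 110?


lo=0(2)+hi=7(78)=80
lo=1(24)+hi=7(78)=102
lo=2(25)+hi=7(78)=103
lo=3(32)+hi=7(78)=110

Yes: 32+78=110


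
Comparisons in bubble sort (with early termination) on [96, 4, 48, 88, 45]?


Algorithm: bubble sort (with early termination)
Input: [96, 4, 48, 88, 45]
Sorted: [4, 45, 48, 88, 96]

10


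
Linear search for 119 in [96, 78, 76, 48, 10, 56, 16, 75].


i=0: 96!=119
i=1: 78!=119
i=2: 76!=119
i=3: 48!=119
i=4: 10!=119
i=5: 56!=119
i=6: 16!=119
i=7: 75!=119

Not found, 8 comps


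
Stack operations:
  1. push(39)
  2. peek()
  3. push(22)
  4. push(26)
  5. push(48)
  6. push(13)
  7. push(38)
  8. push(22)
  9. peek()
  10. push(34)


push(39) -> [39]
peek()->39
push(22) -> [39, 22]
push(26) -> [39, 22, 26]
push(48) -> [39, 22, 26, 48]
push(13) -> [39, 22, 26, 48, 13]
push(38) -> [39, 22, 26, 48, 13, 38]
push(22) -> [39, 22, 26, 48, 13, 38, 22]
peek()->22
push(34) -> [39, 22, 26, 48, 13, 38, 22, 34]

Final stack: [39, 22, 26, 48, 13, 38, 22, 34]


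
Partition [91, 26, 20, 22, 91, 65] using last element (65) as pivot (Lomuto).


Pivot: 65
  26 <= 65: swap -> [26, 91, 20, 22, 91, 65]
  20 <= 65: swap -> [26, 20, 91, 22, 91, 65]
  22 <= 65: swap -> [26, 20, 22, 91, 91, 65]
Place pivot at 3: [26, 20, 22, 65, 91, 91]

Partitioned: [26, 20, 22, 65, 91, 91]


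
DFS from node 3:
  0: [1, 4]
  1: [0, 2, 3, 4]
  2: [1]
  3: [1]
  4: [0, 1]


Visit 3, push [1]
Visit 1, push [4, 2, 0]
Visit 0, push [4]
Visit 4, push []
Visit 2, push []

DFS order: [3, 1, 0, 4, 2]


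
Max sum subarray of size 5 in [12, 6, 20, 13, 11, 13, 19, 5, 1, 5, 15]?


[0:5]: 62
[1:6]: 63
[2:7]: 76
[3:8]: 61
[4:9]: 49
[5:10]: 43
[6:11]: 45

Max: 76 at [2:7]


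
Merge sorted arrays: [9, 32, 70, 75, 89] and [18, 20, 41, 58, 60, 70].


Take 9 from A
Take 18 from B
Take 20 from B
Take 32 from A
Take 41 from B
Take 58 from B
Take 60 from B
Take 70 from A
Take 70 from B

Merged: [9, 18, 20, 32, 41, 58, 60, 70, 70, 75, 89]


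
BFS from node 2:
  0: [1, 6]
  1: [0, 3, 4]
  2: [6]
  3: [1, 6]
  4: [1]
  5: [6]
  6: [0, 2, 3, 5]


Visit 2, enqueue [6]
Visit 6, enqueue [0, 3, 5]
Visit 0, enqueue [1]
Visit 3, enqueue []
Visit 5, enqueue []
Visit 1, enqueue [4]
Visit 4, enqueue []

BFS order: [2, 6, 0, 3, 5, 1, 4]


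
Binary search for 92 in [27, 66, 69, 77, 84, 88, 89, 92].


Step 1: lo=0, hi=7, mid=3, val=77
Step 2: lo=4, hi=7, mid=5, val=88
Step 3: lo=6, hi=7, mid=6, val=89
Step 4: lo=7, hi=7, mid=7, val=92

Found at index 7


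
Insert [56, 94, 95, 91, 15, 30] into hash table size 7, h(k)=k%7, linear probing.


Insert 56: h=0 -> slot 0
Insert 94: h=3 -> slot 3
Insert 95: h=4 -> slot 4
Insert 91: h=0, 1 probes -> slot 1
Insert 15: h=1, 1 probes -> slot 2
Insert 30: h=2, 3 probes -> slot 5

Table: [56, 91, 15, 94, 95, 30, None]


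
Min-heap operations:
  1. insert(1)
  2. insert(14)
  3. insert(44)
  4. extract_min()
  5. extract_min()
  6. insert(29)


insert(1) -> [1]
insert(14) -> [1, 14]
insert(44) -> [1, 14, 44]
extract_min()->1, [14, 44]
extract_min()->14, [44]
insert(29) -> [29, 44]

Final heap: [29, 44]


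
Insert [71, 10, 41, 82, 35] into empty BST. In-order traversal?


Insert 71: root
Insert 10: L from 71
Insert 41: L from 71 -> R from 10
Insert 82: R from 71
Insert 35: L from 71 -> R from 10 -> L from 41

In-order: [10, 35, 41, 71, 82]


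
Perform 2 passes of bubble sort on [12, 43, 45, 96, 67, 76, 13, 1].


Initial: [12, 43, 45, 96, 67, 76, 13, 1]
Pass 1: [12, 43, 45, 67, 76, 13, 1, 96] (4 swaps)
Pass 2: [12, 43, 45, 67, 13, 1, 76, 96] (2 swaps)

After 2 passes: [12, 43, 45, 67, 13, 1, 76, 96]


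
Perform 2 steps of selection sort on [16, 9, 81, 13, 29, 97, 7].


Initial: [16, 9, 81, 13, 29, 97, 7]
Step 1: min=7 at 6
  Swap: [7, 9, 81, 13, 29, 97, 16]
Step 2: min=9 at 1
  Swap: [7, 9, 81, 13, 29, 97, 16]

After 2 steps: [7, 9, 81, 13, 29, 97, 16]


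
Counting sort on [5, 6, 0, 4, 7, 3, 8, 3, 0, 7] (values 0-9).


Input: [5, 6, 0, 4, 7, 3, 8, 3, 0, 7]
Counts: [2, 0, 0, 2, 1, 1, 1, 2, 1, 0]

Sorted: [0, 0, 3, 3, 4, 5, 6, 7, 7, 8]


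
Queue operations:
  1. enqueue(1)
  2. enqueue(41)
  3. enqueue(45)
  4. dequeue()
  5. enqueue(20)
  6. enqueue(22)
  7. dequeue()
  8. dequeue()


enqueue(1) -> [1]
enqueue(41) -> [1, 41]
enqueue(45) -> [1, 41, 45]
dequeue()->1, [41, 45]
enqueue(20) -> [41, 45, 20]
enqueue(22) -> [41, 45, 20, 22]
dequeue()->41, [45, 20, 22]
dequeue()->45, [20, 22]

Final queue: [20, 22]


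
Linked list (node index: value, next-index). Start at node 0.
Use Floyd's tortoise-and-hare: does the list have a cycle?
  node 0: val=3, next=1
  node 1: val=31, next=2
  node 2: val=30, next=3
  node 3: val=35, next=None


Floyd's tortoise (slow, +1) and hare (fast, +2):
  init: slow=0, fast=0
  step 1: slow=1, fast=2
  step 2: fast 2->3->None, no cycle

Cycle: no


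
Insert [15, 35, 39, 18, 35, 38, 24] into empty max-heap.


Insert 15: [15]
Insert 35: [35, 15]
Insert 39: [39, 15, 35]
Insert 18: [39, 18, 35, 15]
Insert 35: [39, 35, 35, 15, 18]
Insert 38: [39, 35, 38, 15, 18, 35]
Insert 24: [39, 35, 38, 15, 18, 35, 24]

Final heap: [39, 35, 38, 15, 18, 35, 24]


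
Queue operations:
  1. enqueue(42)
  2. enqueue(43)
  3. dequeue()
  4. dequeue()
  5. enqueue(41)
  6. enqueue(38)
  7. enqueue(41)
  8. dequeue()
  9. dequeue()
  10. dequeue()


enqueue(42) -> [42]
enqueue(43) -> [42, 43]
dequeue()->42, [43]
dequeue()->43, []
enqueue(41) -> [41]
enqueue(38) -> [41, 38]
enqueue(41) -> [41, 38, 41]
dequeue()->41, [38, 41]
dequeue()->38, [41]
dequeue()->41, []

Final queue: []


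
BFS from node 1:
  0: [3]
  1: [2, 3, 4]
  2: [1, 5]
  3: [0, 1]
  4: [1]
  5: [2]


Visit 1, enqueue [2, 3, 4]
Visit 2, enqueue [5]
Visit 3, enqueue [0]
Visit 4, enqueue []
Visit 5, enqueue []
Visit 0, enqueue []

BFS order: [1, 2, 3, 4, 5, 0]


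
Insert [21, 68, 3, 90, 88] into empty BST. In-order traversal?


Insert 21: root
Insert 68: R from 21
Insert 3: L from 21
Insert 90: R from 21 -> R from 68
Insert 88: R from 21 -> R from 68 -> L from 90

In-order: [3, 21, 68, 88, 90]


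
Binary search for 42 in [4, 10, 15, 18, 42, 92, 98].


Step 1: lo=0, hi=6, mid=3, val=18
Step 2: lo=4, hi=6, mid=5, val=92
Step 3: lo=4, hi=4, mid=4, val=42

Found at index 4


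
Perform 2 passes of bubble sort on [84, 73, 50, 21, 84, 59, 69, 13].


Initial: [84, 73, 50, 21, 84, 59, 69, 13]
Pass 1: [73, 50, 21, 84, 59, 69, 13, 84] (6 swaps)
Pass 2: [50, 21, 73, 59, 69, 13, 84, 84] (5 swaps)

After 2 passes: [50, 21, 73, 59, 69, 13, 84, 84]


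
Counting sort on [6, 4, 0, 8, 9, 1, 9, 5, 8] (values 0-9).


Input: [6, 4, 0, 8, 9, 1, 9, 5, 8]
Counts: [1, 1, 0, 0, 1, 1, 1, 0, 2, 2]

Sorted: [0, 1, 4, 5, 6, 8, 8, 9, 9]


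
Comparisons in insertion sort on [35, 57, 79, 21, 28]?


Algorithm: insertion sort
Input: [35, 57, 79, 21, 28]
Sorted: [21, 28, 35, 57, 79]

9


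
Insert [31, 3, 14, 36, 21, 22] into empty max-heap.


Insert 31: [31]
Insert 3: [31, 3]
Insert 14: [31, 3, 14]
Insert 36: [36, 31, 14, 3]
Insert 21: [36, 31, 14, 3, 21]
Insert 22: [36, 31, 22, 3, 21, 14]

Final heap: [36, 31, 22, 3, 21, 14]


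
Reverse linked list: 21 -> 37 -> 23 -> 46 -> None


Step 1: curr=21, set curr.next=prev(None) | reversed so far: 21
Step 2: curr=37, set curr.next=prev(21) | reversed so far: 37 -> 21
Step 3: curr=23, set curr.next=prev(37) | reversed so far: 23 -> 37 -> 21
Step 4: curr=46, set curr.next=prev(23) | reversed so far: 46 -> 23 -> 37 -> 21

46 -> 23 -> 37 -> 21 -> None


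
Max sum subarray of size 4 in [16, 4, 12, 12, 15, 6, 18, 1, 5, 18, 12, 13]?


[0:4]: 44
[1:5]: 43
[2:6]: 45
[3:7]: 51
[4:8]: 40
[5:9]: 30
[6:10]: 42
[7:11]: 36
[8:12]: 48

Max: 51 at [3:7]


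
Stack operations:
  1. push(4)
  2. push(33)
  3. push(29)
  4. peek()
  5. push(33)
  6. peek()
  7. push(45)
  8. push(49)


push(4) -> [4]
push(33) -> [4, 33]
push(29) -> [4, 33, 29]
peek()->29
push(33) -> [4, 33, 29, 33]
peek()->33
push(45) -> [4, 33, 29, 33, 45]
push(49) -> [4, 33, 29, 33, 45, 49]

Final stack: [4, 33, 29, 33, 45, 49]


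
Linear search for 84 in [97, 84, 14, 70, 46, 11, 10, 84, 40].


i=0: 97!=84
i=1: 84==84 found!

Found at 1, 2 comps


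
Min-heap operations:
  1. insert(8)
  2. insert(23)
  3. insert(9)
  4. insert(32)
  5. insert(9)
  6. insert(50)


insert(8) -> [8]
insert(23) -> [8, 23]
insert(9) -> [8, 23, 9]
insert(32) -> [8, 23, 9, 32]
insert(9) -> [8, 9, 9, 32, 23]
insert(50) -> [8, 9, 9, 32, 23, 50]

Final heap: [8, 9, 9, 32, 23, 50]


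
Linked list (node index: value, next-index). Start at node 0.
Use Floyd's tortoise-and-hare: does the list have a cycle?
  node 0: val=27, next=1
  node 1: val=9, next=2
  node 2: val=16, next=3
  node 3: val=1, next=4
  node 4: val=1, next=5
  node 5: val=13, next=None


Floyd's tortoise (slow, +1) and hare (fast, +2):
  init: slow=0, fast=0
  step 1: slow=1, fast=2
  step 2: slow=2, fast=4
  step 3: fast 4->5->None, no cycle

Cycle: no


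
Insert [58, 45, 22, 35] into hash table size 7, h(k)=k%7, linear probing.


Insert 58: h=2 -> slot 2
Insert 45: h=3 -> slot 3
Insert 22: h=1 -> slot 1
Insert 35: h=0 -> slot 0

Table: [35, 22, 58, 45, None, None, None]


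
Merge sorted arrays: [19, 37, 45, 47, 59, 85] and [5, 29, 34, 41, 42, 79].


Take 5 from B
Take 19 from A
Take 29 from B
Take 34 from B
Take 37 from A
Take 41 from B
Take 42 from B
Take 45 from A
Take 47 from A
Take 59 from A
Take 79 from B

Merged: [5, 19, 29, 34, 37, 41, 42, 45, 47, 59, 79, 85]


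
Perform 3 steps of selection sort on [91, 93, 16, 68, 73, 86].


Initial: [91, 93, 16, 68, 73, 86]
Step 1: min=16 at 2
  Swap: [16, 93, 91, 68, 73, 86]
Step 2: min=68 at 3
  Swap: [16, 68, 91, 93, 73, 86]
Step 3: min=73 at 4
  Swap: [16, 68, 73, 93, 91, 86]

After 3 steps: [16, 68, 73, 93, 91, 86]


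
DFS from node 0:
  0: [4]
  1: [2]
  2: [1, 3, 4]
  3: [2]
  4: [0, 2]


Visit 0, push [4]
Visit 4, push [2]
Visit 2, push [3, 1]
Visit 1, push []
Visit 3, push []

DFS order: [0, 4, 2, 1, 3]


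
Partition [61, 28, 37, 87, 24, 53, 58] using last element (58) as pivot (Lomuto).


Pivot: 58
  28 <= 58: swap -> [28, 61, 37, 87, 24, 53, 58]
  37 <= 58: swap -> [28, 37, 61, 87, 24, 53, 58]
  24 <= 58: swap -> [28, 37, 24, 87, 61, 53, 58]
  53 <= 58: swap -> [28, 37, 24, 53, 61, 87, 58]
Place pivot at 4: [28, 37, 24, 53, 58, 87, 61]

Partitioned: [28, 37, 24, 53, 58, 87, 61]


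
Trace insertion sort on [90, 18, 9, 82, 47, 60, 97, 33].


Initial: [90, 18, 9, 82, 47, 60, 97, 33]
Insert 18: [18, 90, 9, 82, 47, 60, 97, 33]
Insert 9: [9, 18, 90, 82, 47, 60, 97, 33]
Insert 82: [9, 18, 82, 90, 47, 60, 97, 33]
Insert 47: [9, 18, 47, 82, 90, 60, 97, 33]
Insert 60: [9, 18, 47, 60, 82, 90, 97, 33]
Insert 97: [9, 18, 47, 60, 82, 90, 97, 33]
Insert 33: [9, 18, 33, 47, 60, 82, 90, 97]

Sorted: [9, 18, 33, 47, 60, 82, 90, 97]


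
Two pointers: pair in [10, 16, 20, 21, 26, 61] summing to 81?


lo=0(10)+hi=5(61)=71
lo=1(16)+hi=5(61)=77
lo=2(20)+hi=5(61)=81

Yes: 20+61=81


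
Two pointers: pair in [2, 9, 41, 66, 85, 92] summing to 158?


lo=0(2)+hi=5(92)=94
lo=1(9)+hi=5(92)=101
lo=2(41)+hi=5(92)=133
lo=3(66)+hi=5(92)=158

Yes: 66+92=158


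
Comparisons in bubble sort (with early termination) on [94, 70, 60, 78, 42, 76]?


Algorithm: bubble sort (with early termination)
Input: [94, 70, 60, 78, 42, 76]
Sorted: [42, 60, 70, 76, 78, 94]

15


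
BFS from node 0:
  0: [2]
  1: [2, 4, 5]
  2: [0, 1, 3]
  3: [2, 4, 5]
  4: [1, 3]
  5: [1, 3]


Visit 0, enqueue [2]
Visit 2, enqueue [1, 3]
Visit 1, enqueue [4, 5]
Visit 3, enqueue []
Visit 4, enqueue []
Visit 5, enqueue []

BFS order: [0, 2, 1, 3, 4, 5]


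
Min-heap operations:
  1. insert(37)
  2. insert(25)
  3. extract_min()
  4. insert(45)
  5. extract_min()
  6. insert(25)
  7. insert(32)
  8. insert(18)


insert(37) -> [37]
insert(25) -> [25, 37]
extract_min()->25, [37]
insert(45) -> [37, 45]
extract_min()->37, [45]
insert(25) -> [25, 45]
insert(32) -> [25, 45, 32]
insert(18) -> [18, 25, 32, 45]

Final heap: [18, 25, 32, 45]


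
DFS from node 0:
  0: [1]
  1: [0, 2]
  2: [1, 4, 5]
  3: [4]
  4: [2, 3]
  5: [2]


Visit 0, push [1]
Visit 1, push [2]
Visit 2, push [5, 4]
Visit 4, push [3]
Visit 3, push []
Visit 5, push []

DFS order: [0, 1, 2, 4, 3, 5]


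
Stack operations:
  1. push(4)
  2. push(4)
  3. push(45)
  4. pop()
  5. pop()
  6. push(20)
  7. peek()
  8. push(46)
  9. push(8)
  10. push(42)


push(4) -> [4]
push(4) -> [4, 4]
push(45) -> [4, 4, 45]
pop()->45, [4, 4]
pop()->4, [4]
push(20) -> [4, 20]
peek()->20
push(46) -> [4, 20, 46]
push(8) -> [4, 20, 46, 8]
push(42) -> [4, 20, 46, 8, 42]

Final stack: [4, 20, 46, 8, 42]


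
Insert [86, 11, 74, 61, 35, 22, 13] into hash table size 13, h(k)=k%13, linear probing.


Insert 86: h=8 -> slot 8
Insert 11: h=11 -> slot 11
Insert 74: h=9 -> slot 9
Insert 61: h=9, 1 probes -> slot 10
Insert 35: h=9, 3 probes -> slot 12
Insert 22: h=9, 4 probes -> slot 0
Insert 13: h=0, 1 probes -> slot 1

Table: [22, 13, None, None, None, None, None, None, 86, 74, 61, 11, 35]


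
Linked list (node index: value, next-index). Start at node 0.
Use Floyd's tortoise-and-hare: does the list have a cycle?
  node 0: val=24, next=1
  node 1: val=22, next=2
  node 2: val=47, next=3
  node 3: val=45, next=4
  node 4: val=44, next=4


Floyd's tortoise (slow, +1) and hare (fast, +2):
  init: slow=0, fast=0
  step 1: slow=1, fast=2
  step 2: slow=2, fast=4
  step 3: slow=3, fast=4
  step 4: slow=4, fast=4
  slow == fast at node 4: cycle detected

Cycle: yes


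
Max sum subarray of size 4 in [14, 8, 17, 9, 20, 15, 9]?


[0:4]: 48
[1:5]: 54
[2:6]: 61
[3:7]: 53

Max: 61 at [2:6]


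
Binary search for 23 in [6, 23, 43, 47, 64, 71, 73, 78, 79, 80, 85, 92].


Step 1: lo=0, hi=11, mid=5, val=71
Step 2: lo=0, hi=4, mid=2, val=43
Step 3: lo=0, hi=1, mid=0, val=6
Step 4: lo=1, hi=1, mid=1, val=23

Found at index 1


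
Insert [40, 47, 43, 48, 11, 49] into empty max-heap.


Insert 40: [40]
Insert 47: [47, 40]
Insert 43: [47, 40, 43]
Insert 48: [48, 47, 43, 40]
Insert 11: [48, 47, 43, 40, 11]
Insert 49: [49, 47, 48, 40, 11, 43]

Final heap: [49, 47, 48, 40, 11, 43]


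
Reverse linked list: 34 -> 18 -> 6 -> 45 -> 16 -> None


Step 1: curr=34, set curr.next=prev(None) | reversed so far: 34
Step 2: curr=18, set curr.next=prev(34) | reversed so far: 18 -> 34
Step 3: curr=6, set curr.next=prev(18) | reversed so far: 6 -> 18 -> 34
Step 4: curr=45, set curr.next=prev(6) | reversed so far: 45 -> 6 -> 18 -> 34
Step 5: curr=16, set curr.next=prev(45) | reversed so far: 16 -> 45 -> 6 -> 18 -> 34

16 -> 45 -> 6 -> 18 -> 34 -> None


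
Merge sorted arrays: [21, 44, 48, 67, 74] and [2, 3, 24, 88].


Take 2 from B
Take 3 from B
Take 21 from A
Take 24 from B
Take 44 from A
Take 48 from A
Take 67 from A
Take 74 from A

Merged: [2, 3, 21, 24, 44, 48, 67, 74, 88]


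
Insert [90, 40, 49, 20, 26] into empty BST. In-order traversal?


Insert 90: root
Insert 40: L from 90
Insert 49: L from 90 -> R from 40
Insert 20: L from 90 -> L from 40
Insert 26: L from 90 -> L from 40 -> R from 20

In-order: [20, 26, 40, 49, 90]


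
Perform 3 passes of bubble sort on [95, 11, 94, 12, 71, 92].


Initial: [95, 11, 94, 12, 71, 92]
Pass 1: [11, 94, 12, 71, 92, 95] (5 swaps)
Pass 2: [11, 12, 71, 92, 94, 95] (3 swaps)
Pass 3: [11, 12, 71, 92, 94, 95] (0 swaps)

After 3 passes: [11, 12, 71, 92, 94, 95]


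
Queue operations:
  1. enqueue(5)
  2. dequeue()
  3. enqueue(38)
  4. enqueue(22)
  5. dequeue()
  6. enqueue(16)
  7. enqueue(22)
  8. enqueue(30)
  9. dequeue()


enqueue(5) -> [5]
dequeue()->5, []
enqueue(38) -> [38]
enqueue(22) -> [38, 22]
dequeue()->38, [22]
enqueue(16) -> [22, 16]
enqueue(22) -> [22, 16, 22]
enqueue(30) -> [22, 16, 22, 30]
dequeue()->22, [16, 22, 30]

Final queue: [16, 22, 30]


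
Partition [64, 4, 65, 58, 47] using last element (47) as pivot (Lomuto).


Pivot: 47
  4 <= 47: swap -> [4, 64, 65, 58, 47]
Place pivot at 1: [4, 47, 65, 58, 64]

Partitioned: [4, 47, 65, 58, 64]


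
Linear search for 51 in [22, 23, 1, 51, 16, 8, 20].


i=0: 22!=51
i=1: 23!=51
i=2: 1!=51
i=3: 51==51 found!

Found at 3, 4 comps


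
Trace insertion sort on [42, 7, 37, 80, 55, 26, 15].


Initial: [42, 7, 37, 80, 55, 26, 15]
Insert 7: [7, 42, 37, 80, 55, 26, 15]
Insert 37: [7, 37, 42, 80, 55, 26, 15]
Insert 80: [7, 37, 42, 80, 55, 26, 15]
Insert 55: [7, 37, 42, 55, 80, 26, 15]
Insert 26: [7, 26, 37, 42, 55, 80, 15]
Insert 15: [7, 15, 26, 37, 42, 55, 80]

Sorted: [7, 15, 26, 37, 42, 55, 80]


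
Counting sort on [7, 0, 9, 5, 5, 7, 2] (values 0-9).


Input: [7, 0, 9, 5, 5, 7, 2]
Counts: [1, 0, 1, 0, 0, 2, 0, 2, 0, 1]

Sorted: [0, 2, 5, 5, 7, 7, 9]


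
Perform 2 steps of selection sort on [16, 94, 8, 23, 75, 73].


Initial: [16, 94, 8, 23, 75, 73]
Step 1: min=8 at 2
  Swap: [8, 94, 16, 23, 75, 73]
Step 2: min=16 at 2
  Swap: [8, 16, 94, 23, 75, 73]

After 2 steps: [8, 16, 94, 23, 75, 73]


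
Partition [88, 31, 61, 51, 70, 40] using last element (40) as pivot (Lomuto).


Pivot: 40
  31 <= 40: swap -> [31, 88, 61, 51, 70, 40]
Place pivot at 1: [31, 40, 61, 51, 70, 88]

Partitioned: [31, 40, 61, 51, 70, 88]


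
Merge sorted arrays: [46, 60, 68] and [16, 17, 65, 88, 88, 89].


Take 16 from B
Take 17 from B
Take 46 from A
Take 60 from A
Take 65 from B
Take 68 from A

Merged: [16, 17, 46, 60, 65, 68, 88, 88, 89]


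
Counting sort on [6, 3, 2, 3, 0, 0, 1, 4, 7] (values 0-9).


Input: [6, 3, 2, 3, 0, 0, 1, 4, 7]
Counts: [2, 1, 1, 2, 1, 0, 1, 1, 0, 0]

Sorted: [0, 0, 1, 2, 3, 3, 4, 6, 7]


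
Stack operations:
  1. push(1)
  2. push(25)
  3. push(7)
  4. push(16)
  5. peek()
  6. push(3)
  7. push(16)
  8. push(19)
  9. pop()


push(1) -> [1]
push(25) -> [1, 25]
push(7) -> [1, 25, 7]
push(16) -> [1, 25, 7, 16]
peek()->16
push(3) -> [1, 25, 7, 16, 3]
push(16) -> [1, 25, 7, 16, 3, 16]
push(19) -> [1, 25, 7, 16, 3, 16, 19]
pop()->19, [1, 25, 7, 16, 3, 16]

Final stack: [1, 25, 7, 16, 3, 16]


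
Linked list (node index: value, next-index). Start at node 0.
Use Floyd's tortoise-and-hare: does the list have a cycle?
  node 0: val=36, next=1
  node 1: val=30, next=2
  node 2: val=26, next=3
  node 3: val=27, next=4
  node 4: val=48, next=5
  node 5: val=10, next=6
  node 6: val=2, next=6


Floyd's tortoise (slow, +1) and hare (fast, +2):
  init: slow=0, fast=0
  step 1: slow=1, fast=2
  step 2: slow=2, fast=4
  step 3: slow=3, fast=6
  step 4: slow=4, fast=6
  step 5: slow=5, fast=6
  step 6: slow=6, fast=6
  slow == fast at node 6: cycle detected

Cycle: yes


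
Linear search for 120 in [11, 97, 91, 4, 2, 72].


i=0: 11!=120
i=1: 97!=120
i=2: 91!=120
i=3: 4!=120
i=4: 2!=120
i=5: 72!=120

Not found, 6 comps


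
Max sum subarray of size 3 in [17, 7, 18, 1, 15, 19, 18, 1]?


[0:3]: 42
[1:4]: 26
[2:5]: 34
[3:6]: 35
[4:7]: 52
[5:8]: 38

Max: 52 at [4:7]


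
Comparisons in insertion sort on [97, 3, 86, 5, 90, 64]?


Algorithm: insertion sort
Input: [97, 3, 86, 5, 90, 64]
Sorted: [3, 5, 64, 86, 90, 97]

12


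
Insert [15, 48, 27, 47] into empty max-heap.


Insert 15: [15]
Insert 48: [48, 15]
Insert 27: [48, 15, 27]
Insert 47: [48, 47, 27, 15]

Final heap: [48, 47, 27, 15]


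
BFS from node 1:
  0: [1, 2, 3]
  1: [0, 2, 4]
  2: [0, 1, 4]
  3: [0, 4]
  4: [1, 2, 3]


Visit 1, enqueue [0, 2, 4]
Visit 0, enqueue [3]
Visit 2, enqueue []
Visit 4, enqueue []
Visit 3, enqueue []

BFS order: [1, 0, 2, 4, 3]


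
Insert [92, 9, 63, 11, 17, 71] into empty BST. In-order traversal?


Insert 92: root
Insert 9: L from 92
Insert 63: L from 92 -> R from 9
Insert 11: L from 92 -> R from 9 -> L from 63
Insert 17: L from 92 -> R from 9 -> L from 63 -> R from 11
Insert 71: L from 92 -> R from 9 -> R from 63

In-order: [9, 11, 17, 63, 71, 92]


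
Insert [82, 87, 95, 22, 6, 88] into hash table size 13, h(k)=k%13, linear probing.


Insert 82: h=4 -> slot 4
Insert 87: h=9 -> slot 9
Insert 95: h=4, 1 probes -> slot 5
Insert 22: h=9, 1 probes -> slot 10
Insert 6: h=6 -> slot 6
Insert 88: h=10, 1 probes -> slot 11

Table: [None, None, None, None, 82, 95, 6, None, None, 87, 22, 88, None]


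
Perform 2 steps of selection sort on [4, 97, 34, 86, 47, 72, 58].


Initial: [4, 97, 34, 86, 47, 72, 58]
Step 1: min=4 at 0
  Swap: [4, 97, 34, 86, 47, 72, 58]
Step 2: min=34 at 2
  Swap: [4, 34, 97, 86, 47, 72, 58]

After 2 steps: [4, 34, 97, 86, 47, 72, 58]


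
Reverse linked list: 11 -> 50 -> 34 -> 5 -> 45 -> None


Step 1: curr=11, set curr.next=prev(None) | reversed so far: 11
Step 2: curr=50, set curr.next=prev(11) | reversed so far: 50 -> 11
Step 3: curr=34, set curr.next=prev(50) | reversed so far: 34 -> 50 -> 11
Step 4: curr=5, set curr.next=prev(34) | reversed so far: 5 -> 34 -> 50 -> 11
Step 5: curr=45, set curr.next=prev(5) | reversed so far: 45 -> 5 -> 34 -> 50 -> 11

45 -> 5 -> 34 -> 50 -> 11 -> None


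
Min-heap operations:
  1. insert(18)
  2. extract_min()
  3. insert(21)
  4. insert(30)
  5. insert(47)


insert(18) -> [18]
extract_min()->18, []
insert(21) -> [21]
insert(30) -> [21, 30]
insert(47) -> [21, 30, 47]

Final heap: [21, 30, 47]


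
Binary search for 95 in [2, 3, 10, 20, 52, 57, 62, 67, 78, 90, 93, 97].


Step 1: lo=0, hi=11, mid=5, val=57
Step 2: lo=6, hi=11, mid=8, val=78
Step 3: lo=9, hi=11, mid=10, val=93
Step 4: lo=11, hi=11, mid=11, val=97

Not found


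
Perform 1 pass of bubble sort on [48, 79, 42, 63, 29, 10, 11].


Initial: [48, 79, 42, 63, 29, 10, 11]
Pass 1: [48, 42, 63, 29, 10, 11, 79] (5 swaps)

After 1 pass: [48, 42, 63, 29, 10, 11, 79]


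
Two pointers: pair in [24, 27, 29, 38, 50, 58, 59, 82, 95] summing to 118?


lo=0(24)+hi=8(95)=119
lo=0(24)+hi=7(82)=106
lo=1(27)+hi=7(82)=109
lo=2(29)+hi=7(82)=111
lo=3(38)+hi=7(82)=120
lo=3(38)+hi=6(59)=97
lo=4(50)+hi=6(59)=109
lo=5(58)+hi=6(59)=117

No pair found


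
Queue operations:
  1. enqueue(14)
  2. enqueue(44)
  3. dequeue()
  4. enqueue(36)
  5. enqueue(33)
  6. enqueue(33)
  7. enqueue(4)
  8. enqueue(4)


enqueue(14) -> [14]
enqueue(44) -> [14, 44]
dequeue()->14, [44]
enqueue(36) -> [44, 36]
enqueue(33) -> [44, 36, 33]
enqueue(33) -> [44, 36, 33, 33]
enqueue(4) -> [44, 36, 33, 33, 4]
enqueue(4) -> [44, 36, 33, 33, 4, 4]

Final queue: [44, 36, 33, 33, 4, 4]


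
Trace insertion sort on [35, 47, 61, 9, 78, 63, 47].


Initial: [35, 47, 61, 9, 78, 63, 47]
Insert 47: [35, 47, 61, 9, 78, 63, 47]
Insert 61: [35, 47, 61, 9, 78, 63, 47]
Insert 9: [9, 35, 47, 61, 78, 63, 47]
Insert 78: [9, 35, 47, 61, 78, 63, 47]
Insert 63: [9, 35, 47, 61, 63, 78, 47]
Insert 47: [9, 35, 47, 47, 61, 63, 78]

Sorted: [9, 35, 47, 47, 61, 63, 78]


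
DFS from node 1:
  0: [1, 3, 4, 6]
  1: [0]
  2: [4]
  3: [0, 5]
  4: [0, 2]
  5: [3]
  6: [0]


Visit 1, push [0]
Visit 0, push [6, 4, 3]
Visit 3, push [5]
Visit 5, push []
Visit 4, push [2]
Visit 2, push []
Visit 6, push []

DFS order: [1, 0, 3, 5, 4, 2, 6]


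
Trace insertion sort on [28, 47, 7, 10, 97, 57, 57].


Initial: [28, 47, 7, 10, 97, 57, 57]
Insert 47: [28, 47, 7, 10, 97, 57, 57]
Insert 7: [7, 28, 47, 10, 97, 57, 57]
Insert 10: [7, 10, 28, 47, 97, 57, 57]
Insert 97: [7, 10, 28, 47, 97, 57, 57]
Insert 57: [7, 10, 28, 47, 57, 97, 57]
Insert 57: [7, 10, 28, 47, 57, 57, 97]

Sorted: [7, 10, 28, 47, 57, 57, 97]


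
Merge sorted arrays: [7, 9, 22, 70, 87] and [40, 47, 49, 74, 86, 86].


Take 7 from A
Take 9 from A
Take 22 from A
Take 40 from B
Take 47 from B
Take 49 from B
Take 70 from A
Take 74 from B
Take 86 from B
Take 86 from B

Merged: [7, 9, 22, 40, 47, 49, 70, 74, 86, 86, 87]


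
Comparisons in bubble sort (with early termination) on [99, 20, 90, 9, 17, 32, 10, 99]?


Algorithm: bubble sort (with early termination)
Input: [99, 20, 90, 9, 17, 32, 10, 99]
Sorted: [9, 10, 17, 20, 32, 90, 99, 99]

27


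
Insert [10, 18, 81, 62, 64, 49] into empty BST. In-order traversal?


Insert 10: root
Insert 18: R from 10
Insert 81: R from 10 -> R from 18
Insert 62: R from 10 -> R from 18 -> L from 81
Insert 64: R from 10 -> R from 18 -> L from 81 -> R from 62
Insert 49: R from 10 -> R from 18 -> L from 81 -> L from 62

In-order: [10, 18, 49, 62, 64, 81]


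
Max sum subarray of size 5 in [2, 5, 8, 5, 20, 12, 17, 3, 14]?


[0:5]: 40
[1:6]: 50
[2:7]: 62
[3:8]: 57
[4:9]: 66

Max: 66 at [4:9]


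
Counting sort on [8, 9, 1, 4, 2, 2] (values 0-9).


Input: [8, 9, 1, 4, 2, 2]
Counts: [0, 1, 2, 0, 1, 0, 0, 0, 1, 1]

Sorted: [1, 2, 2, 4, 8, 9]


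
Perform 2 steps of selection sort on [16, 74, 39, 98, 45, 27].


Initial: [16, 74, 39, 98, 45, 27]
Step 1: min=16 at 0
  Swap: [16, 74, 39, 98, 45, 27]
Step 2: min=27 at 5
  Swap: [16, 27, 39, 98, 45, 74]

After 2 steps: [16, 27, 39, 98, 45, 74]


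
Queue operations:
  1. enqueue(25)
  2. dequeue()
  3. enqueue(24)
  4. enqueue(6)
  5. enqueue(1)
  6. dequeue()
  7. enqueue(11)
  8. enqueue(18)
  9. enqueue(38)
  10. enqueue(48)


enqueue(25) -> [25]
dequeue()->25, []
enqueue(24) -> [24]
enqueue(6) -> [24, 6]
enqueue(1) -> [24, 6, 1]
dequeue()->24, [6, 1]
enqueue(11) -> [6, 1, 11]
enqueue(18) -> [6, 1, 11, 18]
enqueue(38) -> [6, 1, 11, 18, 38]
enqueue(48) -> [6, 1, 11, 18, 38, 48]

Final queue: [6, 1, 11, 18, 38, 48]


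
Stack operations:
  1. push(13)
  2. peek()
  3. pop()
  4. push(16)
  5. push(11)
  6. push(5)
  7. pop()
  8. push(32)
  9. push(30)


push(13) -> [13]
peek()->13
pop()->13, []
push(16) -> [16]
push(11) -> [16, 11]
push(5) -> [16, 11, 5]
pop()->5, [16, 11]
push(32) -> [16, 11, 32]
push(30) -> [16, 11, 32, 30]

Final stack: [16, 11, 32, 30]


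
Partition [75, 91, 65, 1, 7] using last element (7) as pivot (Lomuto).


Pivot: 7
  1 <= 7: swap -> [1, 91, 65, 75, 7]
Place pivot at 1: [1, 7, 65, 75, 91]

Partitioned: [1, 7, 65, 75, 91]


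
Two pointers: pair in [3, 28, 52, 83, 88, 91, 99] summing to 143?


lo=0(3)+hi=6(99)=102
lo=1(28)+hi=6(99)=127
lo=2(52)+hi=6(99)=151
lo=2(52)+hi=5(91)=143

Yes: 52+91=143


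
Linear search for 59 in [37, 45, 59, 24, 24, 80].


i=0: 37!=59
i=1: 45!=59
i=2: 59==59 found!

Found at 2, 3 comps


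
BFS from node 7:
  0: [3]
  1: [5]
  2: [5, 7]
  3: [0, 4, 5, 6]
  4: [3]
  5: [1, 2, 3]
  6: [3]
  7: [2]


Visit 7, enqueue [2]
Visit 2, enqueue [5]
Visit 5, enqueue [1, 3]
Visit 1, enqueue []
Visit 3, enqueue [0, 4, 6]
Visit 0, enqueue []
Visit 4, enqueue []
Visit 6, enqueue []

BFS order: [7, 2, 5, 1, 3, 0, 4, 6]


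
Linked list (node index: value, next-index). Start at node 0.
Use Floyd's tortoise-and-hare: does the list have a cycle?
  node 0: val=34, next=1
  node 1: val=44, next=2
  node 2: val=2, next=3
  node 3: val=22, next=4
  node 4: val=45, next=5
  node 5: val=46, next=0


Floyd's tortoise (slow, +1) and hare (fast, +2):
  init: slow=0, fast=0
  step 1: slow=1, fast=2
  step 2: slow=2, fast=4
  step 3: slow=3, fast=0
  step 4: slow=4, fast=2
  step 5: slow=5, fast=4
  step 6: slow=0, fast=0
  slow == fast at node 0: cycle detected

Cycle: yes


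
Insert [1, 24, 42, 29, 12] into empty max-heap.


Insert 1: [1]
Insert 24: [24, 1]
Insert 42: [42, 1, 24]
Insert 29: [42, 29, 24, 1]
Insert 12: [42, 29, 24, 1, 12]

Final heap: [42, 29, 24, 1, 12]


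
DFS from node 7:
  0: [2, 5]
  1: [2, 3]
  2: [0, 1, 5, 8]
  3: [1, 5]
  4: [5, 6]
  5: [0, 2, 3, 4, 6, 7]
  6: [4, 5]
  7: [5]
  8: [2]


Visit 7, push [5]
Visit 5, push [6, 4, 3, 2, 0]
Visit 0, push [2]
Visit 2, push [8, 1]
Visit 1, push [3]
Visit 3, push []
Visit 8, push []
Visit 4, push [6]
Visit 6, push []

DFS order: [7, 5, 0, 2, 1, 3, 8, 4, 6]


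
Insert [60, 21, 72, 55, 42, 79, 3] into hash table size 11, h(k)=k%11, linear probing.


Insert 60: h=5 -> slot 5
Insert 21: h=10 -> slot 10
Insert 72: h=6 -> slot 6
Insert 55: h=0 -> slot 0
Insert 42: h=9 -> slot 9
Insert 79: h=2 -> slot 2
Insert 3: h=3 -> slot 3

Table: [55, None, 79, 3, None, 60, 72, None, None, 42, 21]


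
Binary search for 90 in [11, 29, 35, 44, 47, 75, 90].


Step 1: lo=0, hi=6, mid=3, val=44
Step 2: lo=4, hi=6, mid=5, val=75
Step 3: lo=6, hi=6, mid=6, val=90

Found at index 6


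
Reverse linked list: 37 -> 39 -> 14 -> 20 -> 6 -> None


Step 1: curr=37, set curr.next=prev(None) | reversed so far: 37
Step 2: curr=39, set curr.next=prev(37) | reversed so far: 39 -> 37
Step 3: curr=14, set curr.next=prev(39) | reversed so far: 14 -> 39 -> 37
Step 4: curr=20, set curr.next=prev(14) | reversed so far: 20 -> 14 -> 39 -> 37
Step 5: curr=6, set curr.next=prev(20) | reversed so far: 6 -> 20 -> 14 -> 39 -> 37

6 -> 20 -> 14 -> 39 -> 37 -> None


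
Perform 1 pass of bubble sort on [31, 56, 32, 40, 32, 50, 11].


Initial: [31, 56, 32, 40, 32, 50, 11]
Pass 1: [31, 32, 40, 32, 50, 11, 56] (5 swaps)

After 1 pass: [31, 32, 40, 32, 50, 11, 56]


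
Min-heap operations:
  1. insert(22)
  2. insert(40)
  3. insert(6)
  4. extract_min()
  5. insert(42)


insert(22) -> [22]
insert(40) -> [22, 40]
insert(6) -> [6, 40, 22]
extract_min()->6, [22, 40]
insert(42) -> [22, 40, 42]

Final heap: [22, 40, 42]


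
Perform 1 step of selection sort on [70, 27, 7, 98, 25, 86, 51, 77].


Initial: [70, 27, 7, 98, 25, 86, 51, 77]
Step 1: min=7 at 2
  Swap: [7, 27, 70, 98, 25, 86, 51, 77]

After 1 step: [7, 27, 70, 98, 25, 86, 51, 77]


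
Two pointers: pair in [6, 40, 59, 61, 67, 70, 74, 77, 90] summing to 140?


lo=0(6)+hi=8(90)=96
lo=1(40)+hi=8(90)=130
lo=2(59)+hi=8(90)=149
lo=2(59)+hi=7(77)=136
lo=3(61)+hi=7(77)=138
lo=4(67)+hi=7(77)=144
lo=4(67)+hi=6(74)=141
lo=4(67)+hi=5(70)=137

No pair found


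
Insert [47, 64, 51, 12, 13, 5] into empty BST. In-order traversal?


Insert 47: root
Insert 64: R from 47
Insert 51: R from 47 -> L from 64
Insert 12: L from 47
Insert 13: L from 47 -> R from 12
Insert 5: L from 47 -> L from 12

In-order: [5, 12, 13, 47, 51, 64]


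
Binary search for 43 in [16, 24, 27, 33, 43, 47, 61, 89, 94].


Step 1: lo=0, hi=8, mid=4, val=43

Found at index 4


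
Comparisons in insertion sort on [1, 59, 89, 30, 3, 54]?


Algorithm: insertion sort
Input: [1, 59, 89, 30, 3, 54]
Sorted: [1, 3, 30, 54, 59, 89]

12


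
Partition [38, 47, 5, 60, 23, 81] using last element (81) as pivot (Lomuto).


Pivot: 81
  38 <= 81: advance i (no swap)
  47 <= 81: advance i (no swap)
  5 <= 81: advance i (no swap)
  60 <= 81: advance i (no swap)
  23 <= 81: advance i (no swap)
Place pivot at 5: [38, 47, 5, 60, 23, 81]

Partitioned: [38, 47, 5, 60, 23, 81]


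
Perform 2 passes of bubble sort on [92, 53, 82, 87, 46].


Initial: [92, 53, 82, 87, 46]
Pass 1: [53, 82, 87, 46, 92] (4 swaps)
Pass 2: [53, 82, 46, 87, 92] (1 swaps)

After 2 passes: [53, 82, 46, 87, 92]


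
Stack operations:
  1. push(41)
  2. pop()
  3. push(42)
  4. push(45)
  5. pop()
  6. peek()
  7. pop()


push(41) -> [41]
pop()->41, []
push(42) -> [42]
push(45) -> [42, 45]
pop()->45, [42]
peek()->42
pop()->42, []

Final stack: []


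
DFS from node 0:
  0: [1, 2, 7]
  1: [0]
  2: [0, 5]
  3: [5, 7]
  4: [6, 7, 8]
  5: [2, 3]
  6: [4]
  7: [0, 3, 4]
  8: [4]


Visit 0, push [7, 2, 1]
Visit 1, push []
Visit 2, push [5]
Visit 5, push [3]
Visit 3, push [7]
Visit 7, push [4]
Visit 4, push [8, 6]
Visit 6, push []
Visit 8, push []

DFS order: [0, 1, 2, 5, 3, 7, 4, 6, 8]


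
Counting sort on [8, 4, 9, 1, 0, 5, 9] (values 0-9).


Input: [8, 4, 9, 1, 0, 5, 9]
Counts: [1, 1, 0, 0, 1, 1, 0, 0, 1, 2]

Sorted: [0, 1, 4, 5, 8, 9, 9]


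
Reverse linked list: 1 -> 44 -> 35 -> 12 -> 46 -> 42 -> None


Step 1: curr=1, set curr.next=prev(None) | reversed so far: 1
Step 2: curr=44, set curr.next=prev(1) | reversed so far: 44 -> 1
Step 3: curr=35, set curr.next=prev(44) | reversed so far: 35 -> 44 -> 1
Step 4: curr=12, set curr.next=prev(35) | reversed so far: 12 -> 35 -> 44 -> 1
Step 5: curr=46, set curr.next=prev(12) | reversed so far: 46 -> 12 -> 35 -> 44 -> 1
Step 6: curr=42, set curr.next=prev(46) | reversed so far: 42 -> 46 -> 12 -> 35 -> 44 -> 1

42 -> 46 -> 12 -> 35 -> 44 -> 1 -> None


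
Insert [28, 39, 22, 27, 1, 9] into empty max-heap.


Insert 28: [28]
Insert 39: [39, 28]
Insert 22: [39, 28, 22]
Insert 27: [39, 28, 22, 27]
Insert 1: [39, 28, 22, 27, 1]
Insert 9: [39, 28, 22, 27, 1, 9]

Final heap: [39, 28, 22, 27, 1, 9]


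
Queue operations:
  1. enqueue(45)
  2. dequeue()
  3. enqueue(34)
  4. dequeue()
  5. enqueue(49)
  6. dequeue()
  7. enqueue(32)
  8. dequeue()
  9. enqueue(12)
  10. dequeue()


enqueue(45) -> [45]
dequeue()->45, []
enqueue(34) -> [34]
dequeue()->34, []
enqueue(49) -> [49]
dequeue()->49, []
enqueue(32) -> [32]
dequeue()->32, []
enqueue(12) -> [12]
dequeue()->12, []

Final queue: []


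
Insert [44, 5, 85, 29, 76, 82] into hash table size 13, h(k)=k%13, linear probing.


Insert 44: h=5 -> slot 5
Insert 5: h=5, 1 probes -> slot 6
Insert 85: h=7 -> slot 7
Insert 29: h=3 -> slot 3
Insert 76: h=11 -> slot 11
Insert 82: h=4 -> slot 4

Table: [None, None, None, 29, 82, 44, 5, 85, None, None, None, 76, None]


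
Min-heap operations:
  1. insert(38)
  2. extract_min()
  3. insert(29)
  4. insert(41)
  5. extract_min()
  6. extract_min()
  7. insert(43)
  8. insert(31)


insert(38) -> [38]
extract_min()->38, []
insert(29) -> [29]
insert(41) -> [29, 41]
extract_min()->29, [41]
extract_min()->41, []
insert(43) -> [43]
insert(31) -> [31, 43]

Final heap: [31, 43]


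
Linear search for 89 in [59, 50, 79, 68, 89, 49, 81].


i=0: 59!=89
i=1: 50!=89
i=2: 79!=89
i=3: 68!=89
i=4: 89==89 found!

Found at 4, 5 comps


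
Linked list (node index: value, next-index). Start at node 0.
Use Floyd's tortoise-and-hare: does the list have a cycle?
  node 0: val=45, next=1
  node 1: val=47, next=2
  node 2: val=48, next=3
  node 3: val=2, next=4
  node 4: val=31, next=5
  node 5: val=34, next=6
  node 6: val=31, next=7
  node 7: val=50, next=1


Floyd's tortoise (slow, +1) and hare (fast, +2):
  init: slow=0, fast=0
  step 1: slow=1, fast=2
  step 2: slow=2, fast=4
  step 3: slow=3, fast=6
  step 4: slow=4, fast=1
  step 5: slow=5, fast=3
  step 6: slow=6, fast=5
  step 7: slow=7, fast=7
  slow == fast at node 7: cycle detected

Cycle: yes


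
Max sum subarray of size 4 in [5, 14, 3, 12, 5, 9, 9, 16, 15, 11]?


[0:4]: 34
[1:5]: 34
[2:6]: 29
[3:7]: 35
[4:8]: 39
[5:9]: 49
[6:10]: 51

Max: 51 at [6:10]


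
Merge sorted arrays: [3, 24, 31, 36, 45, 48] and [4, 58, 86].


Take 3 from A
Take 4 from B
Take 24 from A
Take 31 from A
Take 36 from A
Take 45 from A
Take 48 from A

Merged: [3, 4, 24, 31, 36, 45, 48, 58, 86]
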